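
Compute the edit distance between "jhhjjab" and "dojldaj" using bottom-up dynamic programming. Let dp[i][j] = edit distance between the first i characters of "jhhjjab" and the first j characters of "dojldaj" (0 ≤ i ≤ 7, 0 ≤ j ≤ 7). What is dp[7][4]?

6

   ''  d  o  j  l  d  a  j
''  0  1  2  3  4  5  6  7
 j  1  1  2  2  3  4  5  6
 h  2  2  2  3  3  4  5  6
 h  3  3  3  3  4  4  5  6
 j  4  4  4  3  4  5  5  5
 j  5  5  5  4  4  5  6  5
 a  6  6  6  5  5  5  5  6
 b  7  7  7  6  6  6  6  6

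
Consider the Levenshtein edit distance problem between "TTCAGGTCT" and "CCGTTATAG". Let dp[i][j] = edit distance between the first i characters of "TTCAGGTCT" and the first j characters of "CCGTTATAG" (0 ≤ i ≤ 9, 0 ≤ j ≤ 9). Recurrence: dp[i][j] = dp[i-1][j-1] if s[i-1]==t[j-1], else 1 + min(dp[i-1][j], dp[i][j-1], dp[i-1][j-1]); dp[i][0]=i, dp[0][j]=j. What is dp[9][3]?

   ''  C  C  G  T  T  A  T  A  G
''  0  1  2  3  4  5  6  7  8  9
 T  1  1  2  3  3  4  5  6  7  8
 T  2  2  2  3  3  3  4  5  6  7
 C  3  2  2  3  4  4  4  5  6  7
 A  4  3  3  3  4  5  4  5  5  6
 G  5  4  4  3  4  5  5  5  6  5
 G  6  5  5  4  4  5  6  6  6  6
 T  7  6  6  5  4  4  5  6  7  7
 C  8  7  6  6  5  5  5  6  7  8
 T  9  8  7  7  6  5  6  5  6  7

7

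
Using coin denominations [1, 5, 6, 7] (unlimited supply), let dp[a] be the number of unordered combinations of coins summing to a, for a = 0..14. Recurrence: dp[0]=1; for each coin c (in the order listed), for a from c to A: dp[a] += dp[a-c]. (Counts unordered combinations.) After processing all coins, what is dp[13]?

9

after  coin     0     1     2     3     4     5     6     7     8     9    10    11    12    13    14
          1     1     1     1     1     1     1     1     1     1     1     1     1     1     1     1
          5     1     1     1     1     1     2     2     2     2     2     3     3     3     3     3
          6     1     1     1     1     1     2     3     3     3     3     4     5     6     6     6
          7     1     1     1     1     1     2     3     4     4     4     5     6     8     9    10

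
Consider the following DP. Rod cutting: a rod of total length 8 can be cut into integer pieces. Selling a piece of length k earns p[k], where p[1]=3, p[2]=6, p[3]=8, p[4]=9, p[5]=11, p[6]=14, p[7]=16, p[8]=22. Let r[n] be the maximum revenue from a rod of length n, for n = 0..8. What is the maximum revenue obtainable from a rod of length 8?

24

   n    0    1    2    3    4    5    6    7    8
r[n]    0    3    6    9   12   15   18   21   24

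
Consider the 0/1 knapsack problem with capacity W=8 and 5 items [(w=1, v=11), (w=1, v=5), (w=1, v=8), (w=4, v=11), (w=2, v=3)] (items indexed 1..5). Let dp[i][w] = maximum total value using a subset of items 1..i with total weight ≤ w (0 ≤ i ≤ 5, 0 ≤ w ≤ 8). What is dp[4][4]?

i\w   0   1   2   3   4   5   6   7   8
  0   0   0   0   0   0   0   0   0   0
  1   0  11  11  11  11  11  11  11  11
  2   0  11  16  16  16  16  16  16  16
  3   0  11  19  24  24  24  24  24  24
  4   0  11  19  24  24  24  30  35  35
  5   0  11  19  24  24  27  30  35  35

24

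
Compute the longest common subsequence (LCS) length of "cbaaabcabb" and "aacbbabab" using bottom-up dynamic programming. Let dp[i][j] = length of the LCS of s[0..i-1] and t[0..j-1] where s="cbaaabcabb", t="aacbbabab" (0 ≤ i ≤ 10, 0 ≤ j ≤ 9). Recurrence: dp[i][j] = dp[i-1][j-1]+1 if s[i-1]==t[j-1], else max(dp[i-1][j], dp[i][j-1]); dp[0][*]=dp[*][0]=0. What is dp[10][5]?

   ''  a  a  c  b  b  a  b  a  b
''  0  0  0  0  0  0  0  0  0  0
 c  0  0  0  1  1  1  1  1  1  1
 b  0  0  0  1  2  2  2  2  2  2
 a  0  1  1  1  2  2  3  3  3  3
 a  0  1  2  2  2  2  3  3  4  4
 a  0  1  2  2  2  2  3  3  4  4
 b  0  1  2  2  3  3  3  4  4  5
 c  0  1  2  3  3  3  3  4  4  5
 a  0  1  2  3  3  3  4  4  5  5
 b  0  1  2  3  4  4  4  5  5  6
 b  0  1  2  3  4  5  5  5  5  6

5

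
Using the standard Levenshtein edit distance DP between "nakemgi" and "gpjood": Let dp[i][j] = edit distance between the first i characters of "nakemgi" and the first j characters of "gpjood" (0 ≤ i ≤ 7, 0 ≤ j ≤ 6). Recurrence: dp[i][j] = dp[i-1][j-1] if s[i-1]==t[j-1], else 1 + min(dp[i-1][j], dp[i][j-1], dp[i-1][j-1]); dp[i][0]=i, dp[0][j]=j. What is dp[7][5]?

7

   ''  g  p  j  o  o  d
''  0  1  2  3  4  5  6
 n  1  1  2  3  4  5  6
 a  2  2  2  3  4  5  6
 k  3  3  3  3  4  5  6
 e  4  4  4  4  4  5  6
 m  5  5  5  5  5  5  6
 g  6  5  6  6  6  6  6
 i  7  6  6  7  7  7  7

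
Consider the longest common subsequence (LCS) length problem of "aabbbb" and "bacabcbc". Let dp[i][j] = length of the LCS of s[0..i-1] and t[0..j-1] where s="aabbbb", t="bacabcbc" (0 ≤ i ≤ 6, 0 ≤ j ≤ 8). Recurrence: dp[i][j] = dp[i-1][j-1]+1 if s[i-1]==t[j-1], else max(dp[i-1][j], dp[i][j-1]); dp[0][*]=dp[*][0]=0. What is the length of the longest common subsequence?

   ''  b  a  c  a  b  c  b  c
''  0  0  0  0  0  0  0  0  0
 a  0  0  1  1  1  1  1  1  1
 a  0  0  1  1  2  2  2  2  2
 b  0  1  1  1  2  3  3  3  3
 b  0  1  1  1  2  3  3  4  4
 b  0  1  1  1  2  3  3  4  4
 b  0  1  1  1  2  3  3  4  4

4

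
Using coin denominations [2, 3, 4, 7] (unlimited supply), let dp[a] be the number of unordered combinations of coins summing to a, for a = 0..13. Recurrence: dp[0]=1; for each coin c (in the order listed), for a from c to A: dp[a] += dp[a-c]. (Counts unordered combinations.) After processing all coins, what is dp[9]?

after  coin     0     1     2     3     4     5     6     7     8     9    10    11    12    13
          2     1     0     1     0     1     0     1     0     1     0     1     0     1     0
          3     1     0     1     1     1     1     2     1     2     2     2     2     3     2
          4     1     0     1     1     2     1     3     2     4     3     5     4     7     5
          7     1     0     1     1     2     1     3     3     4     4     6     6     8     8

4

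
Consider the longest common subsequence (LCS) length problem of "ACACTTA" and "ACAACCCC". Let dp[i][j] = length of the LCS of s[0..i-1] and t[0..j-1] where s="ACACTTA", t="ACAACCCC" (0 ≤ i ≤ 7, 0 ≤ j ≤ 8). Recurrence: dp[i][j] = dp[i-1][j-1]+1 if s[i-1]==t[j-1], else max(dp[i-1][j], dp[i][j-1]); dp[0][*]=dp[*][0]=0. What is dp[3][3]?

   ''  A  C  A  A  C  C  C  C
''  0  0  0  0  0  0  0  0  0
 A  0  1  1  1  1  1  1  1  1
 C  0  1  2  2  2  2  2  2  2
 A  0  1  2  3  3  3  3  3  3
 C  0  1  2  3  3  4  4  4  4
 T  0  1  2  3  3  4  4  4  4
 T  0  1  2  3  3  4  4  4  4
 A  0  1  2  3  4  4  4  4  4

3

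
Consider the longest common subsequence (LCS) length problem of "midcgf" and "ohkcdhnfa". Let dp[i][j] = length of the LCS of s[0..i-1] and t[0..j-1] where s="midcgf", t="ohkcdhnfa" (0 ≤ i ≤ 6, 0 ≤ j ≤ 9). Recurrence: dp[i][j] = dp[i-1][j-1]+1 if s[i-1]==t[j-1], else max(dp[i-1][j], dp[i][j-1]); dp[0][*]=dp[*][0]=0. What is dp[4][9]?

   ''  o  h  k  c  d  h  n  f  a
''  0  0  0  0  0  0  0  0  0  0
 m  0  0  0  0  0  0  0  0  0  0
 i  0  0  0  0  0  0  0  0  0  0
 d  0  0  0  0  0  1  1  1  1  1
 c  0  0  0  0  1  1  1  1  1  1
 g  0  0  0  0  1  1  1  1  1  1
 f  0  0  0  0  1  1  1  1  2  2

1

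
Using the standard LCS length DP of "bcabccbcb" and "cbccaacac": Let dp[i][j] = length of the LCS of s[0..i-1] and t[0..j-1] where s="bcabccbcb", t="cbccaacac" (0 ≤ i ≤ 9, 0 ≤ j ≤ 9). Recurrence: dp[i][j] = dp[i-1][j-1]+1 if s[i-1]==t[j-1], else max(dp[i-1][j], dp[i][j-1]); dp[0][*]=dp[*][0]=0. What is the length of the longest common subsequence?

5

   ''  c  b  c  c  a  a  c  a  c
''  0  0  0  0  0  0  0  0  0  0
 b  0  0  1  1  1  1  1  1  1  1
 c  0  1  1  2  2  2  2  2  2  2
 a  0  1  1  2  2  3  3  3  3  3
 b  0  1  2  2  2  3  3  3  3  3
 c  0  1  2  3  3  3  3  4  4  4
 c  0  1  2  3  4  4  4  4  4  5
 b  0  1  2  3  4  4  4  4  4  5
 c  0  1  2  3  4  4  4  5  5  5
 b  0  1  2  3  4  4  4  5  5  5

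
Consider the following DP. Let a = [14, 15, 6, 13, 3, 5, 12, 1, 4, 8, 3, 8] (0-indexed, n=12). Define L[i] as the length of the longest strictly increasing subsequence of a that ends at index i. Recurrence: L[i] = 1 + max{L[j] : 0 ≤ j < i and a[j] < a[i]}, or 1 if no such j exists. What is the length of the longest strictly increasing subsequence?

   i    0    1    2    3    4    5    6    7    8    9   10   11
a[i]   14   15    6   13    3    5   12    1    4    8    3    8
L[i]    1    2    1    2    1    2    3    1    2    3    2    3

3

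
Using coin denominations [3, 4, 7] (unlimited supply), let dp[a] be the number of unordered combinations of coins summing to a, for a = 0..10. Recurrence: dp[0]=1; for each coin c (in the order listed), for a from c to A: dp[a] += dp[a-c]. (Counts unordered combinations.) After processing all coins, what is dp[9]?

1

after  coin     0     1     2     3     4     5     6     7     8     9    10
          3     1     0     0     1     0     0     1     0     0     1     0
          4     1     0     0     1     1     0     1     1     1     1     1
          7     1     0     0     1     1     0     1     2     1     1     2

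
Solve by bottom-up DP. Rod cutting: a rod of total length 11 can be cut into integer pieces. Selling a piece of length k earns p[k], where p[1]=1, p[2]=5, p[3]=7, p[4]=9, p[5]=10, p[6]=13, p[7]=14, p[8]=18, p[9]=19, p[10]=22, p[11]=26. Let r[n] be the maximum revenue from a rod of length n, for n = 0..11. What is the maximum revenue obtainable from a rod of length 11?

27

   n    0    1    2    3    4    5    6    7    8    9   10   11
r[n]    0    1    5    7   10   12   15   17   20   22   25   27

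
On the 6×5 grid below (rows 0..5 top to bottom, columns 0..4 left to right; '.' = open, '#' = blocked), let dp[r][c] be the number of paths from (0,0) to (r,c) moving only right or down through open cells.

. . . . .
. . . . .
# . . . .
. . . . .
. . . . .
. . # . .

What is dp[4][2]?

9

r\c   0   1   2   3   4
  0   1   1   1   1   1
  1   1   2   3   4   5
  2   0   2   5   9  14
  3   0   2   7  16  30
  4   0   2   9  25  55
  5   0   2   0  25  80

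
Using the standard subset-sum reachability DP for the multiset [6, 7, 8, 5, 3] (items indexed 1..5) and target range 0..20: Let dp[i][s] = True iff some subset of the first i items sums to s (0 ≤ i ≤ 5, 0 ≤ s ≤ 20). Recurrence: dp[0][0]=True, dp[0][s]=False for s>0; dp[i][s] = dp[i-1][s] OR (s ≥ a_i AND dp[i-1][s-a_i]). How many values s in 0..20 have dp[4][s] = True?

13

i\s   0   1   2   3   4   5   6   7   8   9  10  11  12  13  14  15  16  17  18  19  20
  0   T   F   F   F   F   F   F   F   F   F   F   F   F   F   F   F   F   F   F   F   F
  1   T   F   F   F   F   F   T   F   F   F   F   F   F   F   F   F   F   F   F   F   F
  2   T   F   F   F   F   F   T   T   F   F   F   F   F   T   F   F   F   F   F   F   F
  3   T   F   F   F   F   F   T   T   T   F   F   F   F   T   T   T   F   F   F   F   F
  4   T   F   F   F   F   T   T   T   T   F   F   T   T   T   T   T   F   F   T   T   T
  5   T   F   F   T   F   T   T   T   T   T   T   T   T   T   T   T   T   T   T   T   T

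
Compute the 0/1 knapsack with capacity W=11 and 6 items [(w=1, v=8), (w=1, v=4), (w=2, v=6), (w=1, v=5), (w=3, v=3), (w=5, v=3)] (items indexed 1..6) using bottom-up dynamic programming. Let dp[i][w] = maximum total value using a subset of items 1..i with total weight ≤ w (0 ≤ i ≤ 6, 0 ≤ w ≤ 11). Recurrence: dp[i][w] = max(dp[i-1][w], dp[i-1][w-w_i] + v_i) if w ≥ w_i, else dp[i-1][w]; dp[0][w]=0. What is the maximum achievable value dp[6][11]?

i\w   0   1   2   3   4   5   6   7   8   9  10  11
  0   0   0   0   0   0   0   0   0   0   0   0   0
  1   0   8   8   8   8   8   8   8   8   8   8   8
  2   0   8  12  12  12  12  12  12  12  12  12  12
  3   0   8  12  14  18  18  18  18  18  18  18  18
  4   0   8  13  17  19  23  23  23  23  23  23  23
  5   0   8  13  17  19  23  23  23  26  26  26  26
  6   0   8  13  17  19  23  23  23  26  26  26  26

26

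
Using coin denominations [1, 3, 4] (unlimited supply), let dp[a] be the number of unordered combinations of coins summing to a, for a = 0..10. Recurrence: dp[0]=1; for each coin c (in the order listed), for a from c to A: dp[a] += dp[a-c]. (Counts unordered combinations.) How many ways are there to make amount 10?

after  coin     0     1     2     3     4     5     6     7     8     9    10
          1     1     1     1     1     1     1     1     1     1     1     1
          3     1     1     1     2     2     2     3     3     3     4     4
          4     1     1     1     2     3     3     4     5     6     7     8

8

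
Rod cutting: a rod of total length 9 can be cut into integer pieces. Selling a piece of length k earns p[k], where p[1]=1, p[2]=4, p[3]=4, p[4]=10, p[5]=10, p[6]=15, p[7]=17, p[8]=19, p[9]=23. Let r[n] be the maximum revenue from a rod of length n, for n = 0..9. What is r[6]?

15

   n    0    1    2    3    4    5    6    7    8    9
r[n]    0    1    4    5   10   11   15   17   20   23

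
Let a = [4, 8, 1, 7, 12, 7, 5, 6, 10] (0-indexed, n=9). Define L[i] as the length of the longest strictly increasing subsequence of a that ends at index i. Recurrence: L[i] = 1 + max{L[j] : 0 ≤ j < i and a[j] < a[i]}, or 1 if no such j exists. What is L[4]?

   i    0    1    2    3    4    5    6    7    8
a[i]    4    8    1    7   12    7    5    6   10
L[i]    1    2    1    2    3    2    2    3    4

3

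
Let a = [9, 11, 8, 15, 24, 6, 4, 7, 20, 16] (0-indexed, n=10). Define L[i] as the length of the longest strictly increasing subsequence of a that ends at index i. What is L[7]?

   i    0    1    2    3    4    5    6    7    8    9
a[i]    9   11    8   15   24    6    4    7   20   16
L[i]    1    2    1    3    4    1    1    2    4    4

2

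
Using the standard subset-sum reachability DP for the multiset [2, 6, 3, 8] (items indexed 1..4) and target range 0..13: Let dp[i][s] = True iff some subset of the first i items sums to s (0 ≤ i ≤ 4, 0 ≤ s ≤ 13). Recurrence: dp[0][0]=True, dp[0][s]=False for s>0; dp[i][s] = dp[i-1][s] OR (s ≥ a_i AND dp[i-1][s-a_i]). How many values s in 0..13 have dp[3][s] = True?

i\s   0   1   2   3   4   5   6   7   8   9  10  11  12  13
  0   T   F   F   F   F   F   F   F   F   F   F   F   F   F
  1   T   F   T   F   F   F   F   F   F   F   F   F   F   F
  2   T   F   T   F   F   F   T   F   T   F   F   F   F   F
  3   T   F   T   T   F   T   T   F   T   T   F   T   F   F
  4   T   F   T   T   F   T   T   F   T   T   T   T   F   T

8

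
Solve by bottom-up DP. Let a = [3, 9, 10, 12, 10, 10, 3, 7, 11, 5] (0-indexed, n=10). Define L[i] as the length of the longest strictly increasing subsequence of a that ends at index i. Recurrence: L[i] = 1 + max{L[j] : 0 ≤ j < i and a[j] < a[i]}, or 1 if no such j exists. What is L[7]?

2

   i    0    1    2    3    4    5    6    7    8    9
a[i]    3    9   10   12   10   10    3    7   11    5
L[i]    1    2    3    4    3    3    1    2    4    2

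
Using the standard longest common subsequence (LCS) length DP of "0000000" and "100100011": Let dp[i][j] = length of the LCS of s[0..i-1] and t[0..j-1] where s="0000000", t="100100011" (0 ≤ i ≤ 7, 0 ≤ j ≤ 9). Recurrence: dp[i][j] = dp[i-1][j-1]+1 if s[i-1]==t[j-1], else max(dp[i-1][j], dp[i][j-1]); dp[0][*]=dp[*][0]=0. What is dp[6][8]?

   ''  1  0  0  1  0  0  0  1  1
''  0  0  0  0  0  0  0  0  0  0
 0  0  0  1  1  1  1  1  1  1  1
 0  0  0  1  2  2  2  2  2  2  2
 0  0  0  1  2  2  3  3  3  3  3
 0  0  0  1  2  2  3  4  4  4  4
 0  0  0  1  2  2  3  4  5  5  5
 0  0  0  1  2  2  3  4  5  5  5
 0  0  0  1  2  2  3  4  5  5  5

5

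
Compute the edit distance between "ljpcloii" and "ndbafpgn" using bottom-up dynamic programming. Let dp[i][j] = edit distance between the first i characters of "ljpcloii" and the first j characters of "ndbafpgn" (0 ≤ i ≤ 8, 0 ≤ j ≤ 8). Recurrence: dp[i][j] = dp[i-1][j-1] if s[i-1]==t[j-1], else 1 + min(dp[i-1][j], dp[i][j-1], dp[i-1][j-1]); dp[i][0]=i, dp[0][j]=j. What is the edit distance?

   ''  n  d  b  a  f  p  g  n
''  0  1  2  3  4  5  6  7  8
 l  1  1  2  3  4  5  6  7  8
 j  2  2  2  3  4  5  6  7  8
 p  3  3  3  3  4  5  5  6  7
 c  4  4  4  4  4  5  6  6  7
 l  5  5  5  5  5  5  6  7  7
 o  6  6  6  6  6  6  6  7  8
 i  7  7  7  7  7  7  7  7  8
 i  8  8  8  8  8  8  8  8  8

8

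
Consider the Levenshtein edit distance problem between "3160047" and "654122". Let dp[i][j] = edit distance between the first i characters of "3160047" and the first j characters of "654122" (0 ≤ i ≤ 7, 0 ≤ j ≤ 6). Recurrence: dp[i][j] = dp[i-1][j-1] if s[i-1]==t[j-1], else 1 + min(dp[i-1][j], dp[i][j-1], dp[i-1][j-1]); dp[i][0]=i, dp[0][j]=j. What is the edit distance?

7

   ''  6  5  4  1  2  2
''  0  1  2  3  4  5  6
 3  1  1  2  3  4  5  6
 1  2  2  2  3  3  4  5
 6  3  2  3  3  4  4  5
 0  4  3  3  4  4  5  5
 0  5  4  4  4  5  5  6
 4  6  5  5  4  5  6  6
 7  7  6  6  5  5  6  7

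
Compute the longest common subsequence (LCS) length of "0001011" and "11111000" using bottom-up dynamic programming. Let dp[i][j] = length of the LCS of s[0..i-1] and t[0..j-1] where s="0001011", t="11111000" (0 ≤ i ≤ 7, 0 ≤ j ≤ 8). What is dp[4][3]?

1

   ''  1  1  1  1  1  0  0  0
''  0  0  0  0  0  0  0  0  0
 0  0  0  0  0  0  0  1  1  1
 0  0  0  0  0  0  0  1  2  2
 0  0  0  0  0  0  0  1  2  3
 1  0  1  1  1  1  1  1  2  3
 0  0  1  1  1  1  1  2  2  3
 1  0  1  2  2  2  2  2  2  3
 1  0  1  2  3  3  3  3  3  3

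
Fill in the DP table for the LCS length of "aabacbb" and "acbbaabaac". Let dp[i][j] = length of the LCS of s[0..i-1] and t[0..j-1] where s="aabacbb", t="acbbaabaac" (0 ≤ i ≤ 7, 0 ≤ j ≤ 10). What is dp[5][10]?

5

   ''  a  c  b  b  a  a  b  a  a  c
''  0  0  0  0  0  0  0  0  0  0  0
 a  0  1  1  1  1  1  1  1  1  1  1
 a  0  1  1  1  1  2  2  2  2  2  2
 b  0  1  1  2  2  2  2  3  3  3  3
 a  0  1  1  2  2  3  3  3  4  4  4
 c  0  1  2  2  2  3  3  3  4  4  5
 b  0  1  2  3  3  3  3  4  4  4  5
 b  0  1  2  3  4  4  4  4  4  4  5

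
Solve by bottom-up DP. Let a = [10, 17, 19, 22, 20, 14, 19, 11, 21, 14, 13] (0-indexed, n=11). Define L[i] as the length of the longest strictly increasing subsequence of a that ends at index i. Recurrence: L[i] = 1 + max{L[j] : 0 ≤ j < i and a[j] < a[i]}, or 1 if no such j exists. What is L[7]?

2

   i    0    1    2    3    4    5    6    7    8    9   10
a[i]   10   17   19   22   20   14   19   11   21   14   13
L[i]    1    2    3    4    4    2    3    2    5    3    3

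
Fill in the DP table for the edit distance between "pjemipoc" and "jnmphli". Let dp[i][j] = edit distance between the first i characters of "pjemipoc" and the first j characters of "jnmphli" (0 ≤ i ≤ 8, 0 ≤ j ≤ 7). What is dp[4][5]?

   ''  j  n  m  p  h  l  i
''  0  1  2  3  4  5  6  7
 p  1  1  2  3  3  4  5  6
 j  2  1  2  3  4  4  5  6
 e  3  2  2  3  4  5  5  6
 m  4  3  3  2  3  4  5  6
 i  5  4  4  3  3  4  5  5
 p  6  5  5  4  3  4  5  6
 o  7  6  6  5  4  4  5  6
 c  8  7  7  6  5  5  5  6

4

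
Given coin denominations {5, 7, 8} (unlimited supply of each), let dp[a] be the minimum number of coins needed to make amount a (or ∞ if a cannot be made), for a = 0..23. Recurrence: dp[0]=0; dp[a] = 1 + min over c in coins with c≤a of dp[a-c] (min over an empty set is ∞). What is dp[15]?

2

 a  0  1  2  3  4  5  6  7  8  9 10 11 12 13 14 15 16 17 18 19 20 21 22 23
dp  0  -  -  -  -  1  -  1  1  -  2  -  2  2  2  2  2  3  3  3  3  3  3  3
(- denotes ∞ / unreachable)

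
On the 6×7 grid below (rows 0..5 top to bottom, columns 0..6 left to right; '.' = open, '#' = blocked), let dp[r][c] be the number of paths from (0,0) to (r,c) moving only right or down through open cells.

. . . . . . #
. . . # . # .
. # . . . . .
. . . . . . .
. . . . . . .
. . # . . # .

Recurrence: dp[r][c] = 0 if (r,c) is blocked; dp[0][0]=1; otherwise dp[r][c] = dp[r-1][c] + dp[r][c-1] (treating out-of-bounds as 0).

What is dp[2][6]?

4

r\c   0   1   2   3   4   5   6
  0   1   1   1   1   1   1   0
  1   1   2   3   0   1   0   0
  2   1   0   3   3   4   4   4
  3   1   1   4   7  11  15  19
  4   1   2   6  13  24  39  58
  5   1   3   0  13  37   0  58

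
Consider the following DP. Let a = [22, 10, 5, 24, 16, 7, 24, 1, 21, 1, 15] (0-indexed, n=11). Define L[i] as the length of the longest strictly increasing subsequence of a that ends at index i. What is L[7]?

   i    0    1    2    3    4    5    6    7    8    9   10
a[i]   22   10    5   24   16    7   24    1   21    1   15
L[i]    1    1    1    2    2    2    3    1    3    1    3

1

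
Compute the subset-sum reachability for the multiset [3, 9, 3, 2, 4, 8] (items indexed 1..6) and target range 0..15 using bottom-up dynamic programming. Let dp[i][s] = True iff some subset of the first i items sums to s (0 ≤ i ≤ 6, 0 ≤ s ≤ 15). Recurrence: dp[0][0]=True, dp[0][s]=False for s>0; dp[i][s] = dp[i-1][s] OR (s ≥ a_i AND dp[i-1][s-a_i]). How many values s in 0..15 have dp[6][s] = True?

i\s   0   1   2   3   4   5   6   7   8   9  10  11  12  13  14  15
  0   T   F   F   F   F   F   F   F   F   F   F   F   F   F   F   F
  1   T   F   F   T   F   F   F   F   F   F   F   F   F   F   F   F
  2   T   F   F   T   F   F   F   F   F   T   F   F   T   F   F   F
  3   T   F   F   T   F   F   T   F   F   T   F   F   T   F   F   T
  4   T   F   T   T   F   T   T   F   T   T   F   T   T   F   T   T
  5   T   F   T   T   T   T   T   T   T   T   T   T   T   T   T   T
  6   T   F   T   T   T   T   T   T   T   T   T   T   T   T   T   T

15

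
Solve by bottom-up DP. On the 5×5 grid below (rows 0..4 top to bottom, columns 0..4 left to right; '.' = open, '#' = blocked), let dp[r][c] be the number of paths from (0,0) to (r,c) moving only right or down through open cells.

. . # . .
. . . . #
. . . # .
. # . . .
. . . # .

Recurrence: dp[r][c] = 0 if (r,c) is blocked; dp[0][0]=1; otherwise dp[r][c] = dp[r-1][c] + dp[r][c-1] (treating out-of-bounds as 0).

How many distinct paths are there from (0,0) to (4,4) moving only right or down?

5

r\c   0   1   2   3   4
  0   1   1   0   0   0
  1   1   2   2   2   0
  2   1   3   5   0   0
  3   1   0   5   5   5
  4   1   1   6   0   5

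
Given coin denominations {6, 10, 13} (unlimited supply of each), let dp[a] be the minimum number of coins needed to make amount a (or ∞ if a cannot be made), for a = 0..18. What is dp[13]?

1

 a  0  1  2  3  4  5  6  7  8  9 10 11 12 13 14 15 16 17 18
dp  0  -  -  -  -  -  1  -  -  -  1  -  2  1  -  -  2  -  3
(- denotes ∞ / unreachable)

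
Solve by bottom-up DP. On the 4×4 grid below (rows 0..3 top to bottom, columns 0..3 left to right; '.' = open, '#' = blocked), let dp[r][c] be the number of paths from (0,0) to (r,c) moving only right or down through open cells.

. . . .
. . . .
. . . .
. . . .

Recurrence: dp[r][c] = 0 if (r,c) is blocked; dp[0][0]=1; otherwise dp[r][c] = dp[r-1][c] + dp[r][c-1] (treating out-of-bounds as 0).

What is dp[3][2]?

r\c   0   1   2   3
  0   1   1   1   1
  1   1   2   3   4
  2   1   3   6  10
  3   1   4  10  20

10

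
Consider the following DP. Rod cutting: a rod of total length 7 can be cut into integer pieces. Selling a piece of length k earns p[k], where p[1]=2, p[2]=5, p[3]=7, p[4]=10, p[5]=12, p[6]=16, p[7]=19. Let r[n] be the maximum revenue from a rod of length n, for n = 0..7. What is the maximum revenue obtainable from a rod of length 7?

   n    0    1    2    3    4    5    6    7
r[n]    0    2    5    7   10   12   16   19

19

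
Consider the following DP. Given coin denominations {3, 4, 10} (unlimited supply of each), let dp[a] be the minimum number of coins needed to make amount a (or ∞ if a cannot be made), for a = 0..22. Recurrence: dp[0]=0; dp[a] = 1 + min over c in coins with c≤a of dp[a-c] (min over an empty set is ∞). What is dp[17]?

3

 a  0  1  2  3  4  5  6  7  8  9 10 11 12 13 14 15 16 17 18 19 20 21 22
dp  0  -  -  1  1  -  2  2  2  3  1  3  3  2  2  4  3  3  3  4  2  4  4
(- denotes ∞ / unreachable)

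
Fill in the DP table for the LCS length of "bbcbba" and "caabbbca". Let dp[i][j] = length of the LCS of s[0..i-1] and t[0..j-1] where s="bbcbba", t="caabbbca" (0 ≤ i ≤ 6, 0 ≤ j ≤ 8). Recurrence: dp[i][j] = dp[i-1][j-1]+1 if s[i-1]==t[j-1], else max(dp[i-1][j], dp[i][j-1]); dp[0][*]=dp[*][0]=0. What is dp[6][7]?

3

   ''  c  a  a  b  b  b  c  a
''  0  0  0  0  0  0  0  0  0
 b  0  0  0  0  1  1  1  1  1
 b  0  0  0  0  1  2  2  2  2
 c  0  1  1  1  1  2  2  3  3
 b  0  1  1  1  2  2  3  3  3
 b  0  1  1  1  2  3  3  3  3
 a  0  1  2  2  2  3  3  3  4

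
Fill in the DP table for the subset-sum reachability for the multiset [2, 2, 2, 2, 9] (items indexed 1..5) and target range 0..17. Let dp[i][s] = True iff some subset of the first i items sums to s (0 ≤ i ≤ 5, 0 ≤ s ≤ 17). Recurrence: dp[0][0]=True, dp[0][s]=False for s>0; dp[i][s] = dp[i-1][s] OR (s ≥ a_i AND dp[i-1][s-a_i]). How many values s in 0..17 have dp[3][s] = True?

i\s   0   1   2   3   4   5   6   7   8   9  10  11  12  13  14  15  16  17
  0   T   F   F   F   F   F   F   F   F   F   F   F   F   F   F   F   F   F
  1   T   F   T   F   F   F   F   F   F   F   F   F   F   F   F   F   F   F
  2   T   F   T   F   T   F   F   F   F   F   F   F   F   F   F   F   F   F
  3   T   F   T   F   T   F   T   F   F   F   F   F   F   F   F   F   F   F
  4   T   F   T   F   T   F   T   F   T   F   F   F   F   F   F   F   F   F
  5   T   F   T   F   T   F   T   F   T   T   F   T   F   T   F   T   F   T

4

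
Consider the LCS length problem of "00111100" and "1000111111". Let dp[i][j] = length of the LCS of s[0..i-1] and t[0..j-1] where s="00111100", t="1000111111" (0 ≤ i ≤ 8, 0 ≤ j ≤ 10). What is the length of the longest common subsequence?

6

   ''  1  0  0  0  1  1  1  1  1  1
''  0  0  0  0  0  0  0  0  0  0  0
 0  0  0  1  1  1  1  1  1  1  1  1
 0  0  0  1  2  2  2  2  2  2  2  2
 1  0  1  1  2  2  3  3  3  3  3  3
 1  0  1  1  2  2  3  4  4  4  4  4
 1  0  1  1  2  2  3  4  5  5  5  5
 1  0  1  1  2  2  3  4  5  6  6  6
 0  0  1  2  2  3  3  4  5  6  6  6
 0  0  1  2  3  3  3  4  5  6  6  6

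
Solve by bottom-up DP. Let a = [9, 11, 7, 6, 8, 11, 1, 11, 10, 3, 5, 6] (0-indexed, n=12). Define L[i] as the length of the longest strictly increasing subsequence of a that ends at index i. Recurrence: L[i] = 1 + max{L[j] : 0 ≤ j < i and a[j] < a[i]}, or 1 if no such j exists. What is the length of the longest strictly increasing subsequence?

   i    0    1    2    3    4    5    6    7    8    9   10   11
a[i]    9   11    7    6    8   11    1   11   10    3    5    6
L[i]    1    2    1    1    2    3    1    3    3    2    3    4

4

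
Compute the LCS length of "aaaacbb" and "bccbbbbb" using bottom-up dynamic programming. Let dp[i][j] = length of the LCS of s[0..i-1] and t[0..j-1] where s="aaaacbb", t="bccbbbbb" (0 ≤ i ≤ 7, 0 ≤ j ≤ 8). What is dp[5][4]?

1

   ''  b  c  c  b  b  b  b  b
''  0  0  0  0  0  0  0  0  0
 a  0  0  0  0  0  0  0  0  0
 a  0  0  0  0  0  0  0  0  0
 a  0  0  0  0  0  0  0  0  0
 a  0  0  0  0  0  0  0  0  0
 c  0  0  1  1  1  1  1  1  1
 b  0  1  1  1  2  2  2  2  2
 b  0  1  1  1  2  3  3  3  3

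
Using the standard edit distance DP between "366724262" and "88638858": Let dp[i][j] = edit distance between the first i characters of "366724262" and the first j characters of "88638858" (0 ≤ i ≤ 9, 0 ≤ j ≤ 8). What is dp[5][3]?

   ''  8  8  6  3  8  8  5  8
''  0  1  2  3  4  5  6  7  8
 3  1  1  2  3  3  4  5  6  7
 6  2  2  2  2  3  4  5  6  7
 6  3  3  3  2  3  4  5  6  7
 7  4  4  4  3  3  4  5  6  7
 2  5  5  5  4  4  4  5  6  7
 4  6  6  6  5  5  5  5  6  7
 2  7  7  7  6  6  6  6  6  7
 6  8  8  8  7  7  7  7  7  7
 2  9  9  9  8  8  8  8  8  8

4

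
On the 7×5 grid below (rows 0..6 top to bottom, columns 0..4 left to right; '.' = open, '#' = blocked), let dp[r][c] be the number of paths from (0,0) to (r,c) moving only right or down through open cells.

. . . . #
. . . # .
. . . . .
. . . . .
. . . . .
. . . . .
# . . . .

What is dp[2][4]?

r\c   0   1   2   3   4
  0   1   1   1   1   0
  1   1   2   3   0   0
  2   1   3   6   6   6
  3   1   4  10  16  22
  4   1   5  15  31  53
  5   1   6  21  52 105
  6   0   6  27  79 184

6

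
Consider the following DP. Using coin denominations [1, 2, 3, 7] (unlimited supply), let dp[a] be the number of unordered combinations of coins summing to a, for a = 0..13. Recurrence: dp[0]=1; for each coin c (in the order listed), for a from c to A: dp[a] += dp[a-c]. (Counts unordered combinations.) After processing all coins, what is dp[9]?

14

after  coin     0     1     2     3     4     5     6     7     8     9    10    11    12    13
          1     1     1     1     1     1     1     1     1     1     1     1     1     1     1
          2     1     1     2     2     3     3     4     4     5     5     6     6     7     7
          3     1     1     2     3     4     5     7     8    10    12    14    16    19    21
          7     1     1     2     3     4     5     7     9    11    14    17    20    24    28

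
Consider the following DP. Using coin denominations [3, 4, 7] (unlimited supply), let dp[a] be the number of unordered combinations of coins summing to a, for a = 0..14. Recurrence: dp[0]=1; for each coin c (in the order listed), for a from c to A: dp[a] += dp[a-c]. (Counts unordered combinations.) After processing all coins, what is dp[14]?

after  coin     0     1     2     3     4     5     6     7     8     9    10    11    12    13    14
          3     1     0     0     1     0     0     1     0     0     1     0     0     1     0     0
          4     1     0     0     1     1     0     1     1     1     1     1     1     2     1     1
          7     1     0     0     1     1     0     1     2     1     1     2     2     2     2     3

3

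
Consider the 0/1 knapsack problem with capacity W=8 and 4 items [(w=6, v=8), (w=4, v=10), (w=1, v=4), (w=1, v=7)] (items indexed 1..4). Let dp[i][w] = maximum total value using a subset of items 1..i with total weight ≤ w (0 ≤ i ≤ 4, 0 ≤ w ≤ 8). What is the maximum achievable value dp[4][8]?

21

i\w   0   1   2   3   4   5   6   7   8
  0   0   0   0   0   0   0   0   0   0
  1   0   0   0   0   0   0   8   8   8
  2   0   0   0   0  10  10  10  10  10
  3   0   4   4   4  10  14  14  14  14
  4   0   7  11  11  11  17  21  21  21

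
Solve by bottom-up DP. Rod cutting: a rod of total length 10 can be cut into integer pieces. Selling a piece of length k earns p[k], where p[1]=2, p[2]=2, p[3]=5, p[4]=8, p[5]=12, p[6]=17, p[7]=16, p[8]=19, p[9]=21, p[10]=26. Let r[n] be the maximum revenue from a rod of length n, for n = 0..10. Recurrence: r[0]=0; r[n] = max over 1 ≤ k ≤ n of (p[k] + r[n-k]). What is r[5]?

   n    0    1    2    3    4    5    6    7    8    9   10
r[n]    0    2    4    6    8   12   17   19   21   23   26

12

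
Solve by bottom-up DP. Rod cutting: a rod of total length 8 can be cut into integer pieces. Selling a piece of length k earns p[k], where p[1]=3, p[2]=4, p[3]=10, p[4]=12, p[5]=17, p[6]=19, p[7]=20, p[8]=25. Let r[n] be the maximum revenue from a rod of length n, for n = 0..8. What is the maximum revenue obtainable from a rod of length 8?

27

   n    0    1    2    3    4    5    6    7    8
r[n]    0    3    6   10   13   17   20   23   27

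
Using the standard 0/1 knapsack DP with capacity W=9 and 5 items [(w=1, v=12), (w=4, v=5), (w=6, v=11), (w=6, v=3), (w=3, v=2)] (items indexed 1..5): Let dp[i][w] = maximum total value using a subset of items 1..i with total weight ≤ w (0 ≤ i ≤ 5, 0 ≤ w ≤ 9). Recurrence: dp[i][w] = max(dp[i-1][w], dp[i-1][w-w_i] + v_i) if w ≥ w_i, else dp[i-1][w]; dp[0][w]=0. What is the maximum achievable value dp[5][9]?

i\w   0   1   2   3   4   5   6   7   8   9
  0   0   0   0   0   0   0   0   0   0   0
  1   0  12  12  12  12  12  12  12  12  12
  2   0  12  12  12  12  17  17  17  17  17
  3   0  12  12  12  12  17  17  23  23  23
  4   0  12  12  12  12  17  17  23  23  23
  5   0  12  12  12  14  17  17  23  23  23

23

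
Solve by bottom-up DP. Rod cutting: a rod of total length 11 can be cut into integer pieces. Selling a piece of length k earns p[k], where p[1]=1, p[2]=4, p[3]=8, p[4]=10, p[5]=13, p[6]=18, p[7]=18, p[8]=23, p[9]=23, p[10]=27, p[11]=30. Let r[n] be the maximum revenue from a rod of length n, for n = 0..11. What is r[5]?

13

   n    0    1    2    3    4    5    6    7    8    9   10   11
r[n]    0    1    4    8   10   13   18   19   23   26   28   31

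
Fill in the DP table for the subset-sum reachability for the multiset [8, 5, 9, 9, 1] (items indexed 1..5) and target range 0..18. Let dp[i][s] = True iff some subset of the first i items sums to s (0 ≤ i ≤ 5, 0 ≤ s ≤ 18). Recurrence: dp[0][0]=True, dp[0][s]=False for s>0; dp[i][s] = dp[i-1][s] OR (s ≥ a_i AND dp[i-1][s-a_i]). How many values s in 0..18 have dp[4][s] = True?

8

i\s   0   1   2   3   4   5   6   7   8   9  10  11  12  13  14  15  16  17  18
  0   T   F   F   F   F   F   F   F   F   F   F   F   F   F   F   F   F   F   F
  1   T   F   F   F   F   F   F   F   T   F   F   F   F   F   F   F   F   F   F
  2   T   F   F   F   F   T   F   F   T   F   F   F   F   T   F   F   F   F   F
  3   T   F   F   F   F   T   F   F   T   T   F   F   F   T   T   F   F   T   F
  4   T   F   F   F   F   T   F   F   T   T   F   F   F   T   T   F   F   T   T
  5   T   T   F   F   F   T   T   F   T   T   T   F   F   T   T   T   F   T   T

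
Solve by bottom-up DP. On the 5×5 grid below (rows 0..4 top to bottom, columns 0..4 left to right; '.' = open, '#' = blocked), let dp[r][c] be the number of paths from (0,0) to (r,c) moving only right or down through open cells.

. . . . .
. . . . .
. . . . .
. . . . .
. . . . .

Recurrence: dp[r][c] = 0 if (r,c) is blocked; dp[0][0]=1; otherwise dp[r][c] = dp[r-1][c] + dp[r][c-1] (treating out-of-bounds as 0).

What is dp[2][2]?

r\c   0   1   2   3   4
  0   1   1   1   1   1
  1   1   2   3   4   5
  2   1   3   6  10  15
  3   1   4  10  20  35
  4   1   5  15  35  70

6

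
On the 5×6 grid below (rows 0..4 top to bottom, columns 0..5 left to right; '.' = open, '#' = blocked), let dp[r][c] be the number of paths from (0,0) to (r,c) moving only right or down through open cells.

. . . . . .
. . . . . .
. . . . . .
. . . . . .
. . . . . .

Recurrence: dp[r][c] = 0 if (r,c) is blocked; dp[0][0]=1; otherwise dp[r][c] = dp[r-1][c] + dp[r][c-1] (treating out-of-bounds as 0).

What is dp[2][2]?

r\c   0   1   2   3   4   5
  0   1   1   1   1   1   1
  1   1   2   3   4   5   6
  2   1   3   6  10  15  21
  3   1   4  10  20  35  56
  4   1   5  15  35  70 126

6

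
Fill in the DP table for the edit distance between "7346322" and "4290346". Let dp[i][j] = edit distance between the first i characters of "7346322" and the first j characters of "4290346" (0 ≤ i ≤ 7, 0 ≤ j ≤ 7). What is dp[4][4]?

4

   ''  4  2  9  0  3  4  6
''  0  1  2  3  4  5  6  7
 7  1  1  2  3  4  5  6  7
 3  2  2  2  3  4  4  5  6
 4  3  2  3  3  4  5  4  5
 6  4  3  3  4  4  5  5  4
 3  5  4  4  4  5  4  5  5
 2  6  5  4  5  5  5  5  6
 2  7  6  5  5  6  6  6  6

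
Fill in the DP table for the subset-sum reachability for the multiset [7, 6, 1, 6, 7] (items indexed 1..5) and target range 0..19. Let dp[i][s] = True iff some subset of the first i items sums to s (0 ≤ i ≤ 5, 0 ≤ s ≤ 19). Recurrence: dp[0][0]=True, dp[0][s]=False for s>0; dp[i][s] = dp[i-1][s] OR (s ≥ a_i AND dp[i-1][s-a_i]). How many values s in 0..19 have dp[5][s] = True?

10

i\s   0   1   2   3   4   5   6   7   8   9  10  11  12  13  14  15  16  17  18  19
  0   T   F   F   F   F   F   F   F   F   F   F   F   F   F   F   F   F   F   F   F
  1   T   F   F   F   F   F   F   T   F   F   F   F   F   F   F   F   F   F   F   F
  2   T   F   F   F   F   F   T   T   F   F   F   F   F   T   F   F   F   F   F   F
  3   T   T   F   F   F   F   T   T   T   F   F   F   F   T   T   F   F   F   F   F
  4   T   T   F   F   F   F   T   T   T   F   F   F   T   T   T   F   F   F   F   T
  5   T   T   F   F   F   F   T   T   T   F   F   F   T   T   T   T   F   F   F   T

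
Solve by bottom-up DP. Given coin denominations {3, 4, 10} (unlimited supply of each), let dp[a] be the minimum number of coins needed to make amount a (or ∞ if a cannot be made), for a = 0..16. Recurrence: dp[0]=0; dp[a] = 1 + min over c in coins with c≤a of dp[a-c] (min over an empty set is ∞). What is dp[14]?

2

 a  0  1  2  3  4  5  6  7  8  9 10 11 12 13 14 15 16
dp  0  -  -  1  1  -  2  2  2  3  1  3  3  2  2  4  3
(- denotes ∞ / unreachable)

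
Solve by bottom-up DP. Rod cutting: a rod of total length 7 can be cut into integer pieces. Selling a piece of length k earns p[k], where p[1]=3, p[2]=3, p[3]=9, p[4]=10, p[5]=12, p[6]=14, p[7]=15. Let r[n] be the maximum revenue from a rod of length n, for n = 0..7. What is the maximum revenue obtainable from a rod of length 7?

21

   n    0    1    2    3    4    5    6    7
r[n]    0    3    6    9   12   15   18   21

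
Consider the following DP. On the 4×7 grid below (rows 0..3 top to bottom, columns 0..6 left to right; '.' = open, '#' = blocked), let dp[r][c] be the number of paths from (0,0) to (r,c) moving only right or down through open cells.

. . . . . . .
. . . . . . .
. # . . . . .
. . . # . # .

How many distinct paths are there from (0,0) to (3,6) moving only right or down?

r\c   0   1   2   3   4   5   6
  0   1   1   1   1   1   1   1
  1   1   2   3   4   5   6   7
  2   1   0   3   7  12  18  25
  3   1   1   4   0  12   0  25

25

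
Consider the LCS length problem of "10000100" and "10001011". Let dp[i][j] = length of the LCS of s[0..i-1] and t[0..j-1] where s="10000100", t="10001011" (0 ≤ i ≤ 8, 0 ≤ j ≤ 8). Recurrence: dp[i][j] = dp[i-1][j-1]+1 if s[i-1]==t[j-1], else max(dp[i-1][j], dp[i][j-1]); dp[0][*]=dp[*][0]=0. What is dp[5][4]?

   ''  1  0  0  0  1  0  1  1
''  0  0  0  0  0  0  0  0  0
 1  0  1  1  1  1  1  1  1  1
 0  0  1  2  2  2  2  2  2  2
 0  0  1  2  3  3  3  3  3  3
 0  0  1  2  3  4  4  4  4  4
 0  0  1  2  3  4  4  5  5  5
 1  0  1  2  3  4  5  5  6  6
 0  0  1  2  3  4  5  6  6  6
 0  0  1  2  3  4  5  6  6  6

4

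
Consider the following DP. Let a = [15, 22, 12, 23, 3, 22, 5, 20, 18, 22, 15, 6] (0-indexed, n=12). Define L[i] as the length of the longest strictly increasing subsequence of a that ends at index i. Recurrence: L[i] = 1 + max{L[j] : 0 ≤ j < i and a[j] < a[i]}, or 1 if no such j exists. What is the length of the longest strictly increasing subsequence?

4

   i    0    1    2    3    4    5    6    7    8    9   10   11
a[i]   15   22   12   23    3   22    5   20   18   22   15    6
L[i]    1    2    1    3    1    2    2    3    3    4    3    3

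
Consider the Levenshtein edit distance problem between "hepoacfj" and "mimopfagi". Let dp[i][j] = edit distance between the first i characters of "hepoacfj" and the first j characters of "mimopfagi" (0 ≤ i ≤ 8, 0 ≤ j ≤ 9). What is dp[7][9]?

   ''  m  i  m  o  p  f  a  g  i
''  0  1  2  3  4  5  6  7  8  9
 h  1  1  2  3  4  5  6  7  8  9
 e  2  2  2  3  4  5  6  7  8  9
 p  3  3  3  3  4  4  5  6  7  8
 o  4  4  4  4  3  4  5  6  7  8
 a  5  5  5  5  4  4  5  5  6  7
 c  6  6  6  6  5  5  5  6  6  7
 f  7  7  7  7  6  6  5  6  7  7
 j  8  8  8  8  7  7  6  6  7  8

7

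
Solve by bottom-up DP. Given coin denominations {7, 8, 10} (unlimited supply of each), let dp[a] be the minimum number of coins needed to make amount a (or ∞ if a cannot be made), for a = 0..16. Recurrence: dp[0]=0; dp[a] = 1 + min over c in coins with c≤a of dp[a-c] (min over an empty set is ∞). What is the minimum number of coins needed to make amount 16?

2

 a  0  1  2  3  4  5  6  7  8  9 10 11 12 13 14 15 16
dp  0  -  -  -  -  -  -  1  1  -  1  -  -  -  2  2  2
(- denotes ∞ / unreachable)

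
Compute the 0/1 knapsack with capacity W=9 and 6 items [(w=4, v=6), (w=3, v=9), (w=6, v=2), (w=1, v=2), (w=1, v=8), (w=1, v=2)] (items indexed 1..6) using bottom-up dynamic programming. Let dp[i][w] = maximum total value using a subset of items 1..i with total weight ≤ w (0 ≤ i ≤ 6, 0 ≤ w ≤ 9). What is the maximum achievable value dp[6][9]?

i\w   0   1   2   3   4   5   6   7   8   9
  0   0   0   0   0   0   0   0   0   0   0
  1   0   0   0   0   6   6   6   6   6   6
  2   0   0   0   9   9   9   9  15  15  15
  3   0   0   0   9   9   9   9  15  15  15
  4   0   2   2   9  11  11  11  15  17  17
  5   0   8  10  10  17  19  19  19  23  25
  6   0   8  10  12  17  19  21  21  23  25

25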